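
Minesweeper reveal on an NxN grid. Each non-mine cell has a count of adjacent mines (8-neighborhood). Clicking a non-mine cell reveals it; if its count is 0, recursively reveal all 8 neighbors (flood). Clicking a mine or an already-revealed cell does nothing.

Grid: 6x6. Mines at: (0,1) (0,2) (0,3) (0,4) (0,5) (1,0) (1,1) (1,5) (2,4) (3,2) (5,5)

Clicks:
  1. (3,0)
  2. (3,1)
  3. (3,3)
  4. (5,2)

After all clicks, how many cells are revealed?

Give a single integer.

Answer: 15

Derivation:
Click 1 (3,0) count=0: revealed 14 new [(2,0) (2,1) (3,0) (3,1) (4,0) (4,1) (4,2) (4,3) (4,4) (5,0) (5,1) (5,2) (5,3) (5,4)] -> total=14
Click 2 (3,1) count=1: revealed 0 new [(none)] -> total=14
Click 3 (3,3) count=2: revealed 1 new [(3,3)] -> total=15
Click 4 (5,2) count=0: revealed 0 new [(none)] -> total=15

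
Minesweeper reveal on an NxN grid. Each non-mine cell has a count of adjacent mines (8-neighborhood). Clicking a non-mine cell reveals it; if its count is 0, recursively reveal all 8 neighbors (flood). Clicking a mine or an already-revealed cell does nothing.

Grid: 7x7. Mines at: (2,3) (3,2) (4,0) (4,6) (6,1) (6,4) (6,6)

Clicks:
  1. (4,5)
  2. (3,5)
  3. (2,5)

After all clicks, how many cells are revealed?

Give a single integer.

Answer: 26

Derivation:
Click 1 (4,5) count=1: revealed 1 new [(4,5)] -> total=1
Click 2 (3,5) count=1: revealed 1 new [(3,5)] -> total=2
Click 3 (2,5) count=0: revealed 24 new [(0,0) (0,1) (0,2) (0,3) (0,4) (0,5) (0,6) (1,0) (1,1) (1,2) (1,3) (1,4) (1,5) (1,6) (2,0) (2,1) (2,2) (2,4) (2,5) (2,6) (3,0) (3,1) (3,4) (3,6)] -> total=26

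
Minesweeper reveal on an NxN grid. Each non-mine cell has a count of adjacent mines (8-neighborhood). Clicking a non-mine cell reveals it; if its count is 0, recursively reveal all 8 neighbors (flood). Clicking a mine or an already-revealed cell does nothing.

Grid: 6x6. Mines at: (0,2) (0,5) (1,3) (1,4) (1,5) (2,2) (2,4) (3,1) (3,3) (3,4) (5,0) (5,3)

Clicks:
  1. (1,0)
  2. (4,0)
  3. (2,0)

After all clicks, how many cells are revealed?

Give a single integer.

Click 1 (1,0) count=0: revealed 6 new [(0,0) (0,1) (1,0) (1,1) (2,0) (2,1)] -> total=6
Click 2 (4,0) count=2: revealed 1 new [(4,0)] -> total=7
Click 3 (2,0) count=1: revealed 0 new [(none)] -> total=7

Answer: 7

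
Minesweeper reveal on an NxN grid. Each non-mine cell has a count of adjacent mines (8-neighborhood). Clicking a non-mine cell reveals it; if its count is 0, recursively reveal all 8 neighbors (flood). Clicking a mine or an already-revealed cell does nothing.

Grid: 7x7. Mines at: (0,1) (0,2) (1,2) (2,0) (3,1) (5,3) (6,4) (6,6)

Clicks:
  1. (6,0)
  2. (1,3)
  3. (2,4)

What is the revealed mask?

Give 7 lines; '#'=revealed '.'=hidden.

Answer: ...####
...####
..#####
..#####
#######
###.###
###....

Derivation:
Click 1 (6,0) count=0: revealed 9 new [(4,0) (4,1) (4,2) (5,0) (5,1) (5,2) (6,0) (6,1) (6,2)] -> total=9
Click 2 (1,3) count=2: revealed 1 new [(1,3)] -> total=10
Click 3 (2,4) count=0: revealed 24 new [(0,3) (0,4) (0,5) (0,6) (1,4) (1,5) (1,6) (2,2) (2,3) (2,4) (2,5) (2,6) (3,2) (3,3) (3,4) (3,5) (3,6) (4,3) (4,4) (4,5) (4,6) (5,4) (5,5) (5,6)] -> total=34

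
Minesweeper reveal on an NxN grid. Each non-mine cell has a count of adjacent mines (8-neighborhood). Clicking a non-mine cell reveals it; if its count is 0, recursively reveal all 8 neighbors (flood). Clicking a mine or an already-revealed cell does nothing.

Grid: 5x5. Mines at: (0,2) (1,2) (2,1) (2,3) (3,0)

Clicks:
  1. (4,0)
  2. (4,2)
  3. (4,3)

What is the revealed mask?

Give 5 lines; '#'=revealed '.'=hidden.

Answer: .....
.....
.....
.####
#####

Derivation:
Click 1 (4,0) count=1: revealed 1 new [(4,0)] -> total=1
Click 2 (4,2) count=0: revealed 8 new [(3,1) (3,2) (3,3) (3,4) (4,1) (4,2) (4,3) (4,4)] -> total=9
Click 3 (4,3) count=0: revealed 0 new [(none)] -> total=9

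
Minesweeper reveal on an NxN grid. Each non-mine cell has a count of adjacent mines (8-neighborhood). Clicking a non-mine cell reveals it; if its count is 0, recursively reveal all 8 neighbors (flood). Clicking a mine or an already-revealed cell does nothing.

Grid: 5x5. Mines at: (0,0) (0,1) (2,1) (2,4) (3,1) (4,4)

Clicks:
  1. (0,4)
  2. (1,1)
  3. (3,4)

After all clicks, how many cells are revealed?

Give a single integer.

Click 1 (0,4) count=0: revealed 6 new [(0,2) (0,3) (0,4) (1,2) (1,3) (1,4)] -> total=6
Click 2 (1,1) count=3: revealed 1 new [(1,1)] -> total=7
Click 3 (3,4) count=2: revealed 1 new [(3,4)] -> total=8

Answer: 8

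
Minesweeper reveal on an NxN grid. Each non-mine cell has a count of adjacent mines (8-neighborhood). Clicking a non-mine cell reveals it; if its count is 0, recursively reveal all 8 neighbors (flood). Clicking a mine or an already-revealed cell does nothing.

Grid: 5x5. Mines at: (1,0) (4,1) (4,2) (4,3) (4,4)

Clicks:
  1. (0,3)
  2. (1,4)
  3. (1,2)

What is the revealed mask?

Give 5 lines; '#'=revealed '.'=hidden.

Answer: .####
.####
.####
.####
.....

Derivation:
Click 1 (0,3) count=0: revealed 16 new [(0,1) (0,2) (0,3) (0,4) (1,1) (1,2) (1,3) (1,4) (2,1) (2,2) (2,3) (2,4) (3,1) (3,2) (3,3) (3,4)] -> total=16
Click 2 (1,4) count=0: revealed 0 new [(none)] -> total=16
Click 3 (1,2) count=0: revealed 0 new [(none)] -> total=16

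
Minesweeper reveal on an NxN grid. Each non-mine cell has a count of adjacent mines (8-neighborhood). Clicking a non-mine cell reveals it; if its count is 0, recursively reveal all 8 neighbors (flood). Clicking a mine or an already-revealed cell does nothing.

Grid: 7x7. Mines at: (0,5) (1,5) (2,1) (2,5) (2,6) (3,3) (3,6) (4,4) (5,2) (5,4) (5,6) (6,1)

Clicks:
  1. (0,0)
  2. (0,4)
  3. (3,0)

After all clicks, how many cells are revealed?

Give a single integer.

Click 1 (0,0) count=0: revealed 13 new [(0,0) (0,1) (0,2) (0,3) (0,4) (1,0) (1,1) (1,2) (1,3) (1,4) (2,2) (2,3) (2,4)] -> total=13
Click 2 (0,4) count=2: revealed 0 new [(none)] -> total=13
Click 3 (3,0) count=1: revealed 1 new [(3,0)] -> total=14

Answer: 14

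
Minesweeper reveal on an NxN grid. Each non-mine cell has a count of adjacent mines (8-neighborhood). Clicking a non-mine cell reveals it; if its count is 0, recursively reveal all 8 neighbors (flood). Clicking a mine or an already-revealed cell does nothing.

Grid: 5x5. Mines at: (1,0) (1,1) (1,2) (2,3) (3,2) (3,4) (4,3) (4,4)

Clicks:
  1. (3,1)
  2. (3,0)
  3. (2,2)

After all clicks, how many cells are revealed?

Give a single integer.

Answer: 7

Derivation:
Click 1 (3,1) count=1: revealed 1 new [(3,1)] -> total=1
Click 2 (3,0) count=0: revealed 5 new [(2,0) (2,1) (3,0) (4,0) (4,1)] -> total=6
Click 3 (2,2) count=4: revealed 1 new [(2,2)] -> total=7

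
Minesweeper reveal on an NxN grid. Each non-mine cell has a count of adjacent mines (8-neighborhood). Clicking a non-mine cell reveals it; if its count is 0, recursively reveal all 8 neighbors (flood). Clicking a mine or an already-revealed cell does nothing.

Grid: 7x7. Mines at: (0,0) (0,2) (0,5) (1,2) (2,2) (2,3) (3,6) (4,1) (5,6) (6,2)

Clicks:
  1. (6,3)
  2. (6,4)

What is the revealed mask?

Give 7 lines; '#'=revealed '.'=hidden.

Answer: .......
.......
.......
..####.
..####.
..####.
...###.

Derivation:
Click 1 (6,3) count=1: revealed 1 new [(6,3)] -> total=1
Click 2 (6,4) count=0: revealed 14 new [(3,2) (3,3) (3,4) (3,5) (4,2) (4,3) (4,4) (4,5) (5,2) (5,3) (5,4) (5,5) (6,4) (6,5)] -> total=15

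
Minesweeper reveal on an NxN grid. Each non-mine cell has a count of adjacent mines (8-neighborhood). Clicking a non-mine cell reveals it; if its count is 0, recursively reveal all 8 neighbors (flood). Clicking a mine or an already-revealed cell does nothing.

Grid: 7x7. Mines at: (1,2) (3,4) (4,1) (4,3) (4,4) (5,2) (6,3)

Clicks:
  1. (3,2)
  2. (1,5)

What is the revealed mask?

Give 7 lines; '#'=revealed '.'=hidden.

Answer: ...####
...####
...####
..#..##
.....##
....###
....###

Derivation:
Click 1 (3,2) count=2: revealed 1 new [(3,2)] -> total=1
Click 2 (1,5) count=0: revealed 22 new [(0,3) (0,4) (0,5) (0,6) (1,3) (1,4) (1,5) (1,6) (2,3) (2,4) (2,5) (2,6) (3,5) (3,6) (4,5) (4,6) (5,4) (5,5) (5,6) (6,4) (6,5) (6,6)] -> total=23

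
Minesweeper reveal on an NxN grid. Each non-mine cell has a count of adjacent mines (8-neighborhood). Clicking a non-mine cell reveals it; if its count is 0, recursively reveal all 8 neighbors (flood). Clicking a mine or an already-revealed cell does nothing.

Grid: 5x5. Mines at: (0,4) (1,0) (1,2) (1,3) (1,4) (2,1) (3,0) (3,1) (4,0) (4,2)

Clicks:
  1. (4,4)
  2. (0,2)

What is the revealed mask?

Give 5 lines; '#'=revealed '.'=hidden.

Answer: ..#..
.....
...##
...##
...##

Derivation:
Click 1 (4,4) count=0: revealed 6 new [(2,3) (2,4) (3,3) (3,4) (4,3) (4,4)] -> total=6
Click 2 (0,2) count=2: revealed 1 new [(0,2)] -> total=7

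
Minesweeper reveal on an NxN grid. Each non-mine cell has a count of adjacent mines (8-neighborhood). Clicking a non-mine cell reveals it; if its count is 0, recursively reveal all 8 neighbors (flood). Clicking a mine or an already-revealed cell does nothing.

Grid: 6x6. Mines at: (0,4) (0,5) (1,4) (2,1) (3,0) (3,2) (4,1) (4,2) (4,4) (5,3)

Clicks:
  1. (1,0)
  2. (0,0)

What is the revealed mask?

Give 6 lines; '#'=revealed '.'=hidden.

Click 1 (1,0) count=1: revealed 1 new [(1,0)] -> total=1
Click 2 (0,0) count=0: revealed 7 new [(0,0) (0,1) (0,2) (0,3) (1,1) (1,2) (1,3)] -> total=8

Answer: ####..
####..
......
......
......
......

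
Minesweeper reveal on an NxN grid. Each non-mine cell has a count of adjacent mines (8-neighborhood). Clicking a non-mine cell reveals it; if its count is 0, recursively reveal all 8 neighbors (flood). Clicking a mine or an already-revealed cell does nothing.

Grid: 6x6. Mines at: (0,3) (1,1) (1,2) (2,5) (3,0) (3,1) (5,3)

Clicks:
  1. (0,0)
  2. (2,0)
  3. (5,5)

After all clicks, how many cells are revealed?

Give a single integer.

Click 1 (0,0) count=1: revealed 1 new [(0,0)] -> total=1
Click 2 (2,0) count=3: revealed 1 new [(2,0)] -> total=2
Click 3 (5,5) count=0: revealed 6 new [(3,4) (3,5) (4,4) (4,5) (5,4) (5,5)] -> total=8

Answer: 8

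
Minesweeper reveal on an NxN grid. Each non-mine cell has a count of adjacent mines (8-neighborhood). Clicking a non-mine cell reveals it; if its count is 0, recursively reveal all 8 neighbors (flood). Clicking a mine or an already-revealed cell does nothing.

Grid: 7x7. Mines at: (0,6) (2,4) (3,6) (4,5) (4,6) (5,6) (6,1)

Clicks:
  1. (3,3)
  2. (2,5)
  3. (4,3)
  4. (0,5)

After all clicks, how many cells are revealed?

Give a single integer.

Click 1 (3,3) count=1: revealed 1 new [(3,3)] -> total=1
Click 2 (2,5) count=2: revealed 1 new [(2,5)] -> total=2
Click 3 (4,3) count=0: revealed 35 new [(0,0) (0,1) (0,2) (0,3) (0,4) (0,5) (1,0) (1,1) (1,2) (1,3) (1,4) (1,5) (2,0) (2,1) (2,2) (2,3) (3,0) (3,1) (3,2) (3,4) (4,0) (4,1) (4,2) (4,3) (4,4) (5,0) (5,1) (5,2) (5,3) (5,4) (5,5) (6,2) (6,3) (6,4) (6,5)] -> total=37
Click 4 (0,5) count=1: revealed 0 new [(none)] -> total=37

Answer: 37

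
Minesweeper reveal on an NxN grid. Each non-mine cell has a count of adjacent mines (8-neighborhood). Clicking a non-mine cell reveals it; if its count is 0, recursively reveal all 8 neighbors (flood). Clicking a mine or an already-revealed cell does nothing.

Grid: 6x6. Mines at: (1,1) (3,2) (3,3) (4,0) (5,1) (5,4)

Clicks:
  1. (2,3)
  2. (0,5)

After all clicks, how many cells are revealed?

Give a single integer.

Answer: 16

Derivation:
Click 1 (2,3) count=2: revealed 1 new [(2,3)] -> total=1
Click 2 (0,5) count=0: revealed 15 new [(0,2) (0,3) (0,4) (0,5) (1,2) (1,3) (1,4) (1,5) (2,2) (2,4) (2,5) (3,4) (3,5) (4,4) (4,5)] -> total=16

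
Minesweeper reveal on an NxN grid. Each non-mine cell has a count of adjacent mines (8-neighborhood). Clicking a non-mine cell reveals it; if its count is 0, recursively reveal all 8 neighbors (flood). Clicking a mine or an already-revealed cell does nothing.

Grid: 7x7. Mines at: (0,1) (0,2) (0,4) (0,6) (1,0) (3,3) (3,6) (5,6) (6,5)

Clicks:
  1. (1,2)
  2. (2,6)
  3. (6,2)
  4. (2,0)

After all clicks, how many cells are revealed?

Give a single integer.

Answer: 23

Derivation:
Click 1 (1,2) count=2: revealed 1 new [(1,2)] -> total=1
Click 2 (2,6) count=1: revealed 1 new [(2,6)] -> total=2
Click 3 (6,2) count=0: revealed 21 new [(2,0) (2,1) (2,2) (3,0) (3,1) (3,2) (4,0) (4,1) (4,2) (4,3) (4,4) (5,0) (5,1) (5,2) (5,3) (5,4) (6,0) (6,1) (6,2) (6,3) (6,4)] -> total=23
Click 4 (2,0) count=1: revealed 0 new [(none)] -> total=23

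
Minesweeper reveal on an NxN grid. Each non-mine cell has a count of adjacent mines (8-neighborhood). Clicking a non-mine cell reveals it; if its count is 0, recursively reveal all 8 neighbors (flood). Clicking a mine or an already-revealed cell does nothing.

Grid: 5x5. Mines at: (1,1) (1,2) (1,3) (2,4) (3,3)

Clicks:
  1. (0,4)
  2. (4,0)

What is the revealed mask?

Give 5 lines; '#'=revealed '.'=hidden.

Answer: ....#
.....
###..
###..
###..

Derivation:
Click 1 (0,4) count=1: revealed 1 new [(0,4)] -> total=1
Click 2 (4,0) count=0: revealed 9 new [(2,0) (2,1) (2,2) (3,0) (3,1) (3,2) (4,0) (4,1) (4,2)] -> total=10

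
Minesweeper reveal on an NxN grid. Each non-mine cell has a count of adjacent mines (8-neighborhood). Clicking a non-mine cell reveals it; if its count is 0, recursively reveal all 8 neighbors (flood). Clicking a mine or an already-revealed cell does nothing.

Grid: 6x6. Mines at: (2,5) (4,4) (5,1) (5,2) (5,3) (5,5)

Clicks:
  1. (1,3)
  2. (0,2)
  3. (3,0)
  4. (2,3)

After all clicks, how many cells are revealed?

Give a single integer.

Click 1 (1,3) count=0: revealed 26 new [(0,0) (0,1) (0,2) (0,3) (0,4) (0,5) (1,0) (1,1) (1,2) (1,3) (1,4) (1,5) (2,0) (2,1) (2,2) (2,3) (2,4) (3,0) (3,1) (3,2) (3,3) (3,4) (4,0) (4,1) (4,2) (4,3)] -> total=26
Click 2 (0,2) count=0: revealed 0 new [(none)] -> total=26
Click 3 (3,0) count=0: revealed 0 new [(none)] -> total=26
Click 4 (2,3) count=0: revealed 0 new [(none)] -> total=26

Answer: 26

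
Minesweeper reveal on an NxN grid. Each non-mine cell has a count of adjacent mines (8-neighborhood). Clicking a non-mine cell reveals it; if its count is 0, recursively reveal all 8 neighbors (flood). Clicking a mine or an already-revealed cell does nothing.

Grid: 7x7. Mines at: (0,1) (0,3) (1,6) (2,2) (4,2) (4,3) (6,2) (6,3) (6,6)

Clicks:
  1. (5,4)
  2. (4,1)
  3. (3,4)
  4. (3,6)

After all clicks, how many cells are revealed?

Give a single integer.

Answer: 18

Derivation:
Click 1 (5,4) count=2: revealed 1 new [(5,4)] -> total=1
Click 2 (4,1) count=1: revealed 1 new [(4,1)] -> total=2
Click 3 (3,4) count=1: revealed 1 new [(3,4)] -> total=3
Click 4 (3,6) count=0: revealed 15 new [(1,3) (1,4) (1,5) (2,3) (2,4) (2,5) (2,6) (3,3) (3,5) (3,6) (4,4) (4,5) (4,6) (5,5) (5,6)] -> total=18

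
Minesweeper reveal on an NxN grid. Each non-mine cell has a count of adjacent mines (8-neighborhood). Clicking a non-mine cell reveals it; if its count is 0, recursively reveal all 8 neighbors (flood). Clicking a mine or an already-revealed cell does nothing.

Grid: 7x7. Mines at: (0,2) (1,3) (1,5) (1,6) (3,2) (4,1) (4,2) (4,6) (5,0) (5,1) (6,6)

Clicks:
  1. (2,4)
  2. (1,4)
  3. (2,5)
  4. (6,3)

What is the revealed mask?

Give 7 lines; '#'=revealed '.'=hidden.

Answer: .......
....#..
...###.
...###.
...###.
..####.
..####.

Derivation:
Click 1 (2,4) count=2: revealed 1 new [(2,4)] -> total=1
Click 2 (1,4) count=2: revealed 1 new [(1,4)] -> total=2
Click 3 (2,5) count=2: revealed 1 new [(2,5)] -> total=3
Click 4 (6,3) count=0: revealed 15 new [(2,3) (3,3) (3,4) (3,5) (4,3) (4,4) (4,5) (5,2) (5,3) (5,4) (5,5) (6,2) (6,3) (6,4) (6,5)] -> total=18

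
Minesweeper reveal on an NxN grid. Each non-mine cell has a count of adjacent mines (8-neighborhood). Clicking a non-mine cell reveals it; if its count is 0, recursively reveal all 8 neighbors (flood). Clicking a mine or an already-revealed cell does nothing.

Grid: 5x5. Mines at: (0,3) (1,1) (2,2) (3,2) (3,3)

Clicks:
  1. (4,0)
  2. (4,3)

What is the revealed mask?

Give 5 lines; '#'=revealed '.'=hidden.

Answer: .....
.....
##...
##...
##.#.

Derivation:
Click 1 (4,0) count=0: revealed 6 new [(2,0) (2,1) (3,0) (3,1) (4,0) (4,1)] -> total=6
Click 2 (4,3) count=2: revealed 1 new [(4,3)] -> total=7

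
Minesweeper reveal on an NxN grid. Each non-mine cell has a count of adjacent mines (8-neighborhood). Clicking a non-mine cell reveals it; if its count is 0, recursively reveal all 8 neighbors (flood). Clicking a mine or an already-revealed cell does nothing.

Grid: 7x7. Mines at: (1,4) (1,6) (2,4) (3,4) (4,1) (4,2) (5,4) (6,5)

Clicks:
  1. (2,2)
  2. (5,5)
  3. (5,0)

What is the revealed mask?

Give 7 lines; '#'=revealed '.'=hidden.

Click 1 (2,2) count=0: revealed 16 new [(0,0) (0,1) (0,2) (0,3) (1,0) (1,1) (1,2) (1,3) (2,0) (2,1) (2,2) (2,3) (3,0) (3,1) (3,2) (3,3)] -> total=16
Click 2 (5,5) count=2: revealed 1 new [(5,5)] -> total=17
Click 3 (5,0) count=1: revealed 1 new [(5,0)] -> total=18

Answer: ####...
####...
####...
####...
.......
#....#.
.......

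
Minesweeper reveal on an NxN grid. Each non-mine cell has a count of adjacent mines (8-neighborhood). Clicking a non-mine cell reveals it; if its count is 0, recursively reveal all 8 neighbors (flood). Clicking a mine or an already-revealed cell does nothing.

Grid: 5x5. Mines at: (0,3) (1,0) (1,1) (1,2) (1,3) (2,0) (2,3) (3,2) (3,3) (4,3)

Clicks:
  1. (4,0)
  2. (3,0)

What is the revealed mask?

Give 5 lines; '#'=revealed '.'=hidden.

Click 1 (4,0) count=0: revealed 4 new [(3,0) (3,1) (4,0) (4,1)] -> total=4
Click 2 (3,0) count=1: revealed 0 new [(none)] -> total=4

Answer: .....
.....
.....
##...
##...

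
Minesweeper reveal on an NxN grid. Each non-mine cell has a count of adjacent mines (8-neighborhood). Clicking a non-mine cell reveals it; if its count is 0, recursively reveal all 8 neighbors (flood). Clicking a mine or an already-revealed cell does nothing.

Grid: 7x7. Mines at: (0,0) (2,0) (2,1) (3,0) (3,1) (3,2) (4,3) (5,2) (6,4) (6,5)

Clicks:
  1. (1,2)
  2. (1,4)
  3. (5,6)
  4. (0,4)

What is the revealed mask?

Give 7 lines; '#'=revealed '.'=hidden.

Click 1 (1,2) count=1: revealed 1 new [(1,2)] -> total=1
Click 2 (1,4) count=0: revealed 26 new [(0,1) (0,2) (0,3) (0,4) (0,5) (0,6) (1,1) (1,3) (1,4) (1,5) (1,6) (2,2) (2,3) (2,4) (2,5) (2,6) (3,3) (3,4) (3,5) (3,6) (4,4) (4,5) (4,6) (5,4) (5,5) (5,6)] -> total=27
Click 3 (5,6) count=1: revealed 0 new [(none)] -> total=27
Click 4 (0,4) count=0: revealed 0 new [(none)] -> total=27

Answer: .######
.######
..#####
...####
....###
....###
.......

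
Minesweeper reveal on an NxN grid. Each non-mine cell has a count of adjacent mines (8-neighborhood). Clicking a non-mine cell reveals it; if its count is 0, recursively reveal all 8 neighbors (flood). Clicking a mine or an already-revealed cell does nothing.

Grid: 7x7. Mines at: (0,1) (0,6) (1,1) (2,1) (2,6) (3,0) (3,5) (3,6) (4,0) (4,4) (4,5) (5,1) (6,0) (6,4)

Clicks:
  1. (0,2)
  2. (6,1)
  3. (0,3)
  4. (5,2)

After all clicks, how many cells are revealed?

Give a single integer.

Click 1 (0,2) count=2: revealed 1 new [(0,2)] -> total=1
Click 2 (6,1) count=2: revealed 1 new [(6,1)] -> total=2
Click 3 (0,3) count=0: revealed 14 new [(0,3) (0,4) (0,5) (1,2) (1,3) (1,4) (1,5) (2,2) (2,3) (2,4) (2,5) (3,2) (3,3) (3,4)] -> total=16
Click 4 (5,2) count=1: revealed 1 new [(5,2)] -> total=17

Answer: 17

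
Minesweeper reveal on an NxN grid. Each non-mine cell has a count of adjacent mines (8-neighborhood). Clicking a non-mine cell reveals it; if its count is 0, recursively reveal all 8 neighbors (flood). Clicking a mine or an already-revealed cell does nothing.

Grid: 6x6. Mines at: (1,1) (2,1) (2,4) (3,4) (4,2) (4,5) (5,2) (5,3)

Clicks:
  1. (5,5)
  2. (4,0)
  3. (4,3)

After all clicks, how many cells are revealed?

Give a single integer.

Click 1 (5,5) count=1: revealed 1 new [(5,5)] -> total=1
Click 2 (4,0) count=0: revealed 6 new [(3,0) (3,1) (4,0) (4,1) (5,0) (5,1)] -> total=7
Click 3 (4,3) count=4: revealed 1 new [(4,3)] -> total=8

Answer: 8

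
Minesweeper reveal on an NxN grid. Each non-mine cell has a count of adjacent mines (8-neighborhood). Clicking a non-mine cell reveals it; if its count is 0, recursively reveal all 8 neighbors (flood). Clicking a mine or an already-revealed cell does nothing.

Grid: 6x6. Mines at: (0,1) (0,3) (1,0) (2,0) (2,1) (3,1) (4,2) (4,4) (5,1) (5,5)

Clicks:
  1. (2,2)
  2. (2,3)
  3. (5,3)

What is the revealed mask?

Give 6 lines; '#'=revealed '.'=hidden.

Answer: ....##
..####
..####
..####
......
...#..

Derivation:
Click 1 (2,2) count=2: revealed 1 new [(2,2)] -> total=1
Click 2 (2,3) count=0: revealed 13 new [(0,4) (0,5) (1,2) (1,3) (1,4) (1,5) (2,3) (2,4) (2,5) (3,2) (3,3) (3,4) (3,5)] -> total=14
Click 3 (5,3) count=2: revealed 1 new [(5,3)] -> total=15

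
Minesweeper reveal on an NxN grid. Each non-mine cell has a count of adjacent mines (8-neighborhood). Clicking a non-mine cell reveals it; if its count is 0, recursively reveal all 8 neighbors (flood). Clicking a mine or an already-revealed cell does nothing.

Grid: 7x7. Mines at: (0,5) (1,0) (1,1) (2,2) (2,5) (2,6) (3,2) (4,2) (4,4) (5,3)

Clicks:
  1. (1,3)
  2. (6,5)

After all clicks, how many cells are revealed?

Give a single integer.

Answer: 11

Derivation:
Click 1 (1,3) count=1: revealed 1 new [(1,3)] -> total=1
Click 2 (6,5) count=0: revealed 10 new [(3,5) (3,6) (4,5) (4,6) (5,4) (5,5) (5,6) (6,4) (6,5) (6,6)] -> total=11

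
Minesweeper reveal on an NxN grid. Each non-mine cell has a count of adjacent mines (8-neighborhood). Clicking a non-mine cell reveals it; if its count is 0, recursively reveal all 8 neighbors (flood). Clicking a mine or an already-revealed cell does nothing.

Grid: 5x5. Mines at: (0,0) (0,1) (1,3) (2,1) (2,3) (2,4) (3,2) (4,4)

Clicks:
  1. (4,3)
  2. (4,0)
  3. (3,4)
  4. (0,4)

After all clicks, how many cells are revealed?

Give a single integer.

Click 1 (4,3) count=2: revealed 1 new [(4,3)] -> total=1
Click 2 (4,0) count=0: revealed 4 new [(3,0) (3,1) (4,0) (4,1)] -> total=5
Click 3 (3,4) count=3: revealed 1 new [(3,4)] -> total=6
Click 4 (0,4) count=1: revealed 1 new [(0,4)] -> total=7

Answer: 7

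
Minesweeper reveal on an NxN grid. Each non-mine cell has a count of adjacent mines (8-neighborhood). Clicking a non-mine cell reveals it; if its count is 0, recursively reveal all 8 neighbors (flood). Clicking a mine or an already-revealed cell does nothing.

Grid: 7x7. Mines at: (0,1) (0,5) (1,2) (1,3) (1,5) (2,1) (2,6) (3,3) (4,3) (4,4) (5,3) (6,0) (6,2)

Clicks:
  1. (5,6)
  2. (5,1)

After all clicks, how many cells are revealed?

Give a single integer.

Click 1 (5,6) count=0: revealed 10 new [(3,5) (3,6) (4,5) (4,6) (5,4) (5,5) (5,6) (6,4) (6,5) (6,6)] -> total=10
Click 2 (5,1) count=2: revealed 1 new [(5,1)] -> total=11

Answer: 11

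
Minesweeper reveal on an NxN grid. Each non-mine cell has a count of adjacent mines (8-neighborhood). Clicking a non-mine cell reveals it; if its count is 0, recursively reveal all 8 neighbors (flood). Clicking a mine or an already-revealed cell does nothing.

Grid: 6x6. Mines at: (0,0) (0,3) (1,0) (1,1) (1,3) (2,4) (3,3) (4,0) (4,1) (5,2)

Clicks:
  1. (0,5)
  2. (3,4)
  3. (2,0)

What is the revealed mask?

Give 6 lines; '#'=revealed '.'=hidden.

Click 1 (0,5) count=0: revealed 4 new [(0,4) (0,5) (1,4) (1,5)] -> total=4
Click 2 (3,4) count=2: revealed 1 new [(3,4)] -> total=5
Click 3 (2,0) count=2: revealed 1 new [(2,0)] -> total=6

Answer: ....##
....##
#.....
....#.
......
......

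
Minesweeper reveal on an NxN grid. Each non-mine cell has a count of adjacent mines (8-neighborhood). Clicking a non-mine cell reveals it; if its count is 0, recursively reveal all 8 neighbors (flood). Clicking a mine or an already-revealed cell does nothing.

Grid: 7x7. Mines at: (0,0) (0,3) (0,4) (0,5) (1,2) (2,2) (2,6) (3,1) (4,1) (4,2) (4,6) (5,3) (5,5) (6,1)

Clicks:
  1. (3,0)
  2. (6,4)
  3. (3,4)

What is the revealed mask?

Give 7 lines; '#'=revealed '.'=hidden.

Answer: .......
...###.
...###.
#..###.
...###.
.......
....#..

Derivation:
Click 1 (3,0) count=2: revealed 1 new [(3,0)] -> total=1
Click 2 (6,4) count=2: revealed 1 new [(6,4)] -> total=2
Click 3 (3,4) count=0: revealed 12 new [(1,3) (1,4) (1,5) (2,3) (2,4) (2,5) (3,3) (3,4) (3,5) (4,3) (4,4) (4,5)] -> total=14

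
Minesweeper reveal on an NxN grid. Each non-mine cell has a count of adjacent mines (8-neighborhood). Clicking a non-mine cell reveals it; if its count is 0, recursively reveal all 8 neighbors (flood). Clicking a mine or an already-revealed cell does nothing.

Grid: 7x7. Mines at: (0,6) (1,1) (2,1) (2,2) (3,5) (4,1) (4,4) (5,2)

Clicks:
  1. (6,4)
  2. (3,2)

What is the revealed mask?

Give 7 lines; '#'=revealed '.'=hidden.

Answer: .......
.......
.......
..#....
.....##
...####
...####

Derivation:
Click 1 (6,4) count=0: revealed 10 new [(4,5) (4,6) (5,3) (5,4) (5,5) (5,6) (6,3) (6,4) (6,5) (6,6)] -> total=10
Click 2 (3,2) count=3: revealed 1 new [(3,2)] -> total=11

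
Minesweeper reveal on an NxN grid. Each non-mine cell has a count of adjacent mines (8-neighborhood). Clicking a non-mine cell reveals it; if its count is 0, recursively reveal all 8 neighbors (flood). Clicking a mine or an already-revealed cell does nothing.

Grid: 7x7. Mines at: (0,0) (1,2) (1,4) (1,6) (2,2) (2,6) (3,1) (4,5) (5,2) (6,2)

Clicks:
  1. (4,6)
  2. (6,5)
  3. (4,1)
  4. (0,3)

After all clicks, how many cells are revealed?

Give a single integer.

Click 1 (4,6) count=1: revealed 1 new [(4,6)] -> total=1
Click 2 (6,5) count=0: revealed 8 new [(5,3) (5,4) (5,5) (5,6) (6,3) (6,4) (6,5) (6,6)] -> total=9
Click 3 (4,1) count=2: revealed 1 new [(4,1)] -> total=10
Click 4 (0,3) count=2: revealed 1 new [(0,3)] -> total=11

Answer: 11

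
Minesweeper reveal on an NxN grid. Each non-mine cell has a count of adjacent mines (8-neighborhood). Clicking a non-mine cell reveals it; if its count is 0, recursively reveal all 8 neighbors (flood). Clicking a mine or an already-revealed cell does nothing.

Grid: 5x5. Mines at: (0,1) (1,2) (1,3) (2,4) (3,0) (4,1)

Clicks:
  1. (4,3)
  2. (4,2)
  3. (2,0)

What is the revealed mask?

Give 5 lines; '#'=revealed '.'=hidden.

Click 1 (4,3) count=0: revealed 6 new [(3,2) (3,3) (3,4) (4,2) (4,3) (4,4)] -> total=6
Click 2 (4,2) count=1: revealed 0 new [(none)] -> total=6
Click 3 (2,0) count=1: revealed 1 new [(2,0)] -> total=7

Answer: .....
.....
#....
..###
..###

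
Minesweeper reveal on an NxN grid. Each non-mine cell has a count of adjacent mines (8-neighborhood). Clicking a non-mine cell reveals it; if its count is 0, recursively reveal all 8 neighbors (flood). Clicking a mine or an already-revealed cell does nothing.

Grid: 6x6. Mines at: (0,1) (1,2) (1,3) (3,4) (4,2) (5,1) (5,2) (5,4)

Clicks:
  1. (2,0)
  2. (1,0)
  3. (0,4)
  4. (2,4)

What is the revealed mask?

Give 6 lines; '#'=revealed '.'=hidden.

Answer: ....#.
##....
##..#.
##....
##....
......

Derivation:
Click 1 (2,0) count=0: revealed 8 new [(1,0) (1,1) (2,0) (2,1) (3,0) (3,1) (4,0) (4,1)] -> total=8
Click 2 (1,0) count=1: revealed 0 new [(none)] -> total=8
Click 3 (0,4) count=1: revealed 1 new [(0,4)] -> total=9
Click 4 (2,4) count=2: revealed 1 new [(2,4)] -> total=10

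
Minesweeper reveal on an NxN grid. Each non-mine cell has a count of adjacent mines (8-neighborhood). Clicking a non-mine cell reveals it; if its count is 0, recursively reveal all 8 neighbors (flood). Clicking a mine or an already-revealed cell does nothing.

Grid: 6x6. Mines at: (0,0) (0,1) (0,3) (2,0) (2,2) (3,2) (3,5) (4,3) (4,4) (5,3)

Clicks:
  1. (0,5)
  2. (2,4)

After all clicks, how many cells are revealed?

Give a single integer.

Answer: 6

Derivation:
Click 1 (0,5) count=0: revealed 6 new [(0,4) (0,5) (1,4) (1,5) (2,4) (2,5)] -> total=6
Click 2 (2,4) count=1: revealed 0 new [(none)] -> total=6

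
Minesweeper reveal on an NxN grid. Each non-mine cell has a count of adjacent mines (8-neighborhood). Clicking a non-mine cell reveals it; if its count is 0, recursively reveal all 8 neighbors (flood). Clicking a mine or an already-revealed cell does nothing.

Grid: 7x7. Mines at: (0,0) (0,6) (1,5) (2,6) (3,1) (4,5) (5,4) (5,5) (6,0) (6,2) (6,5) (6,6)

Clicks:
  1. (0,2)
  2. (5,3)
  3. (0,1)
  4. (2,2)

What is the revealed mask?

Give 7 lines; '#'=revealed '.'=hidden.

Answer: .####..
.####..
.####..
..###..
..###..
...#...
.......

Derivation:
Click 1 (0,2) count=0: revealed 18 new [(0,1) (0,2) (0,3) (0,4) (1,1) (1,2) (1,3) (1,4) (2,1) (2,2) (2,3) (2,4) (3,2) (3,3) (3,4) (4,2) (4,3) (4,4)] -> total=18
Click 2 (5,3) count=2: revealed 1 new [(5,3)] -> total=19
Click 3 (0,1) count=1: revealed 0 new [(none)] -> total=19
Click 4 (2,2) count=1: revealed 0 new [(none)] -> total=19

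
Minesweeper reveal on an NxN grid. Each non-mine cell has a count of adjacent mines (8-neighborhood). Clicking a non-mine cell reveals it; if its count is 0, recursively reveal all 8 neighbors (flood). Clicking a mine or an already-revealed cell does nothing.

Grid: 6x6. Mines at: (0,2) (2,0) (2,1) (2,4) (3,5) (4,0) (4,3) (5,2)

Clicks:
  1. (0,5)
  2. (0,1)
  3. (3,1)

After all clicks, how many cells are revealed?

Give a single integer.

Answer: 8

Derivation:
Click 1 (0,5) count=0: revealed 6 new [(0,3) (0,4) (0,5) (1,3) (1,4) (1,5)] -> total=6
Click 2 (0,1) count=1: revealed 1 new [(0,1)] -> total=7
Click 3 (3,1) count=3: revealed 1 new [(3,1)] -> total=8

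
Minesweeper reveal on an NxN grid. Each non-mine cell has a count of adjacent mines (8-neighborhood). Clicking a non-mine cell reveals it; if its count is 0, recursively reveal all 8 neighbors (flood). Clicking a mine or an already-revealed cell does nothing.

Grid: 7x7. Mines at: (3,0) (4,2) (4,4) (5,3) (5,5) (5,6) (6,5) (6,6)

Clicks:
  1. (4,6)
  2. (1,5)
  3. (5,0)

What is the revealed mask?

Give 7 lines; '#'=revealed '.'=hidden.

Click 1 (4,6) count=2: revealed 1 new [(4,6)] -> total=1
Click 2 (1,5) count=0: revealed 28 new [(0,0) (0,1) (0,2) (0,3) (0,4) (0,5) (0,6) (1,0) (1,1) (1,2) (1,3) (1,4) (1,5) (1,6) (2,0) (2,1) (2,2) (2,3) (2,4) (2,5) (2,6) (3,1) (3,2) (3,3) (3,4) (3,5) (3,6) (4,5)] -> total=29
Click 3 (5,0) count=0: revealed 8 new [(4,0) (4,1) (5,0) (5,1) (5,2) (6,0) (6,1) (6,2)] -> total=37

Answer: #######
#######
#######
.######
##...##
###....
###....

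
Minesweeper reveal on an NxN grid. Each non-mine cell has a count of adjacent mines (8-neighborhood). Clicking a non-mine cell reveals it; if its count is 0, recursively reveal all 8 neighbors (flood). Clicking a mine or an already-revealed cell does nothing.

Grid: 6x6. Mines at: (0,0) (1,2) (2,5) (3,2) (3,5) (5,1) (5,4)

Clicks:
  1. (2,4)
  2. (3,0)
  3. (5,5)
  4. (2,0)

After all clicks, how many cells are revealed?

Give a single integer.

Click 1 (2,4) count=2: revealed 1 new [(2,4)] -> total=1
Click 2 (3,0) count=0: revealed 8 new [(1,0) (1,1) (2,0) (2,1) (3,0) (3,1) (4,0) (4,1)] -> total=9
Click 3 (5,5) count=1: revealed 1 new [(5,5)] -> total=10
Click 4 (2,0) count=0: revealed 0 new [(none)] -> total=10

Answer: 10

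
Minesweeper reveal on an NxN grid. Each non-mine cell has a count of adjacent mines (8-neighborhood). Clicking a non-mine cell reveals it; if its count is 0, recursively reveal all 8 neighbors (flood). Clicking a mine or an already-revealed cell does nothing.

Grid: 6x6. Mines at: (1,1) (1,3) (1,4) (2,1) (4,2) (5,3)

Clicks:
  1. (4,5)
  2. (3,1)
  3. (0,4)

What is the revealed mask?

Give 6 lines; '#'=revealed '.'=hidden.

Answer: ....#.
......
...###
.#.###
...###
....##

Derivation:
Click 1 (4,5) count=0: revealed 11 new [(2,3) (2,4) (2,5) (3,3) (3,4) (3,5) (4,3) (4,4) (4,5) (5,4) (5,5)] -> total=11
Click 2 (3,1) count=2: revealed 1 new [(3,1)] -> total=12
Click 3 (0,4) count=2: revealed 1 new [(0,4)] -> total=13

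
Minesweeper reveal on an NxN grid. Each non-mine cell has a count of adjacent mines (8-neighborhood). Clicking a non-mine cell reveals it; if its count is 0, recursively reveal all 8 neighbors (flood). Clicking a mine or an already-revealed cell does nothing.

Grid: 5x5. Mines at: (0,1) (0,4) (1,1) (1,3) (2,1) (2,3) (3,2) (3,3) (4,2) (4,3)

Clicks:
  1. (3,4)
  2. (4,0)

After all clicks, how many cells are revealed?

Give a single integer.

Answer: 5

Derivation:
Click 1 (3,4) count=3: revealed 1 new [(3,4)] -> total=1
Click 2 (4,0) count=0: revealed 4 new [(3,0) (3,1) (4,0) (4,1)] -> total=5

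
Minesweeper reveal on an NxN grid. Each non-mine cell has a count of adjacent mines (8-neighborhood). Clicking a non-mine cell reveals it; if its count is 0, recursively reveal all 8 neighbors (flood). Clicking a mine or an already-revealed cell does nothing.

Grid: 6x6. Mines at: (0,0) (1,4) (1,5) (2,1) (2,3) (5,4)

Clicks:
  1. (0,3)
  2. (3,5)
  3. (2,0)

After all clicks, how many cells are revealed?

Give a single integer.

Answer: 8

Derivation:
Click 1 (0,3) count=1: revealed 1 new [(0,3)] -> total=1
Click 2 (3,5) count=0: revealed 6 new [(2,4) (2,5) (3,4) (3,5) (4,4) (4,5)] -> total=7
Click 3 (2,0) count=1: revealed 1 new [(2,0)] -> total=8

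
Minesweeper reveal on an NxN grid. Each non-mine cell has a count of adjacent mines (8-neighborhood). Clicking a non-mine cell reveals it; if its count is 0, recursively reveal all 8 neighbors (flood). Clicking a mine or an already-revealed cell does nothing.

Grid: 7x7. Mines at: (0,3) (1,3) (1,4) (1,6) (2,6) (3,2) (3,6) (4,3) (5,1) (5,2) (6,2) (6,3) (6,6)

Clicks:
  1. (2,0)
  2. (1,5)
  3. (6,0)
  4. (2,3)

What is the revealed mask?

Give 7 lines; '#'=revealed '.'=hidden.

Answer: ###....
###..#.
####...
##.....
##.....
.......
#......

Derivation:
Click 1 (2,0) count=0: revealed 13 new [(0,0) (0,1) (0,2) (1,0) (1,1) (1,2) (2,0) (2,1) (2,2) (3,0) (3,1) (4,0) (4,1)] -> total=13
Click 2 (1,5) count=3: revealed 1 new [(1,5)] -> total=14
Click 3 (6,0) count=1: revealed 1 new [(6,0)] -> total=15
Click 4 (2,3) count=3: revealed 1 new [(2,3)] -> total=16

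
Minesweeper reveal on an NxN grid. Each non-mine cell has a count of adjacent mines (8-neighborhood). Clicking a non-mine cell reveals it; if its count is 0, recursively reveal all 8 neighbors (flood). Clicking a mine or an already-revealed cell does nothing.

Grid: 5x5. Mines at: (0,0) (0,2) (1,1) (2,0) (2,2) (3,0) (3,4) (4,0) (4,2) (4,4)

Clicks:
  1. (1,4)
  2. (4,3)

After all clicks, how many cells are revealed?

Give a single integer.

Answer: 7

Derivation:
Click 1 (1,4) count=0: revealed 6 new [(0,3) (0,4) (1,3) (1,4) (2,3) (2,4)] -> total=6
Click 2 (4,3) count=3: revealed 1 new [(4,3)] -> total=7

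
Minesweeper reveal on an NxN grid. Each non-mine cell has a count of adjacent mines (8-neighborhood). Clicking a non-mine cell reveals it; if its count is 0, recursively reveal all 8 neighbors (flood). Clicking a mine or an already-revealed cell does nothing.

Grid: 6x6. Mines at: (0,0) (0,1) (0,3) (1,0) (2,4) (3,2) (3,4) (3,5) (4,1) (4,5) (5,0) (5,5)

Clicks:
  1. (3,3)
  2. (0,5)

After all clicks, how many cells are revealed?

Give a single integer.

Click 1 (3,3) count=3: revealed 1 new [(3,3)] -> total=1
Click 2 (0,5) count=0: revealed 4 new [(0,4) (0,5) (1,4) (1,5)] -> total=5

Answer: 5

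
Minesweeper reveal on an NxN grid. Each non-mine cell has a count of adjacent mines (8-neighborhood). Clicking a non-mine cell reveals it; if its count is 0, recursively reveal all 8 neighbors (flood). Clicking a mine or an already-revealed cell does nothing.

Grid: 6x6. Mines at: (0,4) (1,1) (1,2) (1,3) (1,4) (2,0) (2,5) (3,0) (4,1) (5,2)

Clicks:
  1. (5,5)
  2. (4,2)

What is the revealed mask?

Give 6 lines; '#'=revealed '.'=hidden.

Answer: ......
......
..###.
..####
..####
...###

Derivation:
Click 1 (5,5) count=0: revealed 14 new [(2,2) (2,3) (2,4) (3,2) (3,3) (3,4) (3,5) (4,2) (4,3) (4,4) (4,5) (5,3) (5,4) (5,5)] -> total=14
Click 2 (4,2) count=2: revealed 0 new [(none)] -> total=14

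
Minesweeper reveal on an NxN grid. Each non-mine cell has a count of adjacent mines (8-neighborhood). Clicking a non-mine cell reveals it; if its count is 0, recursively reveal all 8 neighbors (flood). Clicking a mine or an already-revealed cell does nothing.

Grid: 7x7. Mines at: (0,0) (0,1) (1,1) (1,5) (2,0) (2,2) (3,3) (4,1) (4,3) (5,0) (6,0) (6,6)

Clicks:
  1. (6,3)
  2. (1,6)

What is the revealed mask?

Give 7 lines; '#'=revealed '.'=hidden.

Click 1 (6,3) count=0: revealed 10 new [(5,1) (5,2) (5,3) (5,4) (5,5) (6,1) (6,2) (6,3) (6,4) (6,5)] -> total=10
Click 2 (1,6) count=1: revealed 1 new [(1,6)] -> total=11

Answer: .......
......#
.......
.......
.......
.#####.
.#####.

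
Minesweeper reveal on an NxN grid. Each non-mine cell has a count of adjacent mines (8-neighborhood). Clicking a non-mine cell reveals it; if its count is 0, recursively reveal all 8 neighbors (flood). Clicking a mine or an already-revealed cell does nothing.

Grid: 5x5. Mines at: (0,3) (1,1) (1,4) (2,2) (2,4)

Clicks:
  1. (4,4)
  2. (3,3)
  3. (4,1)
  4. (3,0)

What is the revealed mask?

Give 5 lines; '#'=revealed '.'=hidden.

Answer: .....
.....
##...
#####
#####

Derivation:
Click 1 (4,4) count=0: revealed 12 new [(2,0) (2,1) (3,0) (3,1) (3,2) (3,3) (3,4) (4,0) (4,1) (4,2) (4,3) (4,4)] -> total=12
Click 2 (3,3) count=2: revealed 0 new [(none)] -> total=12
Click 3 (4,1) count=0: revealed 0 new [(none)] -> total=12
Click 4 (3,0) count=0: revealed 0 new [(none)] -> total=12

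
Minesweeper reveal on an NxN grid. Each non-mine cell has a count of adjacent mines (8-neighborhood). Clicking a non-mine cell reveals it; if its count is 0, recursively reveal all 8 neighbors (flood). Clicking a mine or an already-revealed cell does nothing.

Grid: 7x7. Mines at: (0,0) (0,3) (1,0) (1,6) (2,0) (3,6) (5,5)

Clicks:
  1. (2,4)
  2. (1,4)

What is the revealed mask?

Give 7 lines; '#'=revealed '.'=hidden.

Answer: .......
.#####.
.#####.
######.
######.
#####..
#####..

Derivation:
Click 1 (2,4) count=0: revealed 32 new [(1,1) (1,2) (1,3) (1,4) (1,5) (2,1) (2,2) (2,3) (2,4) (2,5) (3,0) (3,1) (3,2) (3,3) (3,4) (3,5) (4,0) (4,1) (4,2) (4,3) (4,4) (4,5) (5,0) (5,1) (5,2) (5,3) (5,4) (6,0) (6,1) (6,2) (6,3) (6,4)] -> total=32
Click 2 (1,4) count=1: revealed 0 new [(none)] -> total=32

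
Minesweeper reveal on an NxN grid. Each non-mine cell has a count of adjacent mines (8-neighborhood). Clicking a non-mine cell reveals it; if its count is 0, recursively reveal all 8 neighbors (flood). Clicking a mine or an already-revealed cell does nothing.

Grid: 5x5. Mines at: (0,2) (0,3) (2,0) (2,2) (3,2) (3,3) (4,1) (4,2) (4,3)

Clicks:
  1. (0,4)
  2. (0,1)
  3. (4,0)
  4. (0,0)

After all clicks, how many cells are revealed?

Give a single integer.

Click 1 (0,4) count=1: revealed 1 new [(0,4)] -> total=1
Click 2 (0,1) count=1: revealed 1 new [(0,1)] -> total=2
Click 3 (4,0) count=1: revealed 1 new [(4,0)] -> total=3
Click 4 (0,0) count=0: revealed 3 new [(0,0) (1,0) (1,1)] -> total=6

Answer: 6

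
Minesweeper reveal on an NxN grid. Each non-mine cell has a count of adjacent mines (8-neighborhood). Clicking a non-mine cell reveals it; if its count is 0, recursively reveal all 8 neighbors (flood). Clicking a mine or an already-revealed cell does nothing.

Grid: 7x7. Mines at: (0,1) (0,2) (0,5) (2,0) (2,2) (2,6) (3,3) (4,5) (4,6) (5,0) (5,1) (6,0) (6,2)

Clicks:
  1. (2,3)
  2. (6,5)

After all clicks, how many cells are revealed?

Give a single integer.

Click 1 (2,3) count=2: revealed 1 new [(2,3)] -> total=1
Click 2 (6,5) count=0: revealed 8 new [(5,3) (5,4) (5,5) (5,6) (6,3) (6,4) (6,5) (6,6)] -> total=9

Answer: 9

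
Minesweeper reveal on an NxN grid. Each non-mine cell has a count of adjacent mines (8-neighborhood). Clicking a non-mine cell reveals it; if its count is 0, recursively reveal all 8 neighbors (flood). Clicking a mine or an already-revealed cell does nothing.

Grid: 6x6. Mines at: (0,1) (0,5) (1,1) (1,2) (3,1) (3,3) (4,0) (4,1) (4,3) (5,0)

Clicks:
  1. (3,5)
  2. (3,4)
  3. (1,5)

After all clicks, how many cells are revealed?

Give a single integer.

Answer: 10

Derivation:
Click 1 (3,5) count=0: revealed 10 new [(1,4) (1,5) (2,4) (2,5) (3,4) (3,5) (4,4) (4,5) (5,4) (5,5)] -> total=10
Click 2 (3,4) count=2: revealed 0 new [(none)] -> total=10
Click 3 (1,5) count=1: revealed 0 new [(none)] -> total=10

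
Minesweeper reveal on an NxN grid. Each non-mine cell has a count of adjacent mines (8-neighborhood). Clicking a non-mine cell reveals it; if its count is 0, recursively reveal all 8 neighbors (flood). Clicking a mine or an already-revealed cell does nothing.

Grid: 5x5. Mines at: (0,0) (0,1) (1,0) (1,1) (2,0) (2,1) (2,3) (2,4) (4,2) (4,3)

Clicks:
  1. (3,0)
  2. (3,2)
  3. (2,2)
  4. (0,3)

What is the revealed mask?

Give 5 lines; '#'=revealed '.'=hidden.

Click 1 (3,0) count=2: revealed 1 new [(3,0)] -> total=1
Click 2 (3,2) count=4: revealed 1 new [(3,2)] -> total=2
Click 3 (2,2) count=3: revealed 1 new [(2,2)] -> total=3
Click 4 (0,3) count=0: revealed 6 new [(0,2) (0,3) (0,4) (1,2) (1,3) (1,4)] -> total=9

Answer: ..###
..###
..#..
#.#..
.....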